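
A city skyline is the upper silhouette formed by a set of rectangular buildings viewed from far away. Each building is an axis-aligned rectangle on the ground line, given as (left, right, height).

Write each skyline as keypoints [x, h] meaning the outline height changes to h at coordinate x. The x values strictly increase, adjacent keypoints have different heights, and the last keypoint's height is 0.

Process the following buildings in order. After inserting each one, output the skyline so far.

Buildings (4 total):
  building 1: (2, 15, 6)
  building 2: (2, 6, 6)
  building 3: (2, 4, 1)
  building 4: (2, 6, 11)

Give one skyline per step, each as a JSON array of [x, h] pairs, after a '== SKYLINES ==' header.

== SKYLINES ==
[[2,6],[15,0]]
[[2,6],[15,0]]
[[2,6],[15,0]]
[[2,11],[6,6],[15,0]]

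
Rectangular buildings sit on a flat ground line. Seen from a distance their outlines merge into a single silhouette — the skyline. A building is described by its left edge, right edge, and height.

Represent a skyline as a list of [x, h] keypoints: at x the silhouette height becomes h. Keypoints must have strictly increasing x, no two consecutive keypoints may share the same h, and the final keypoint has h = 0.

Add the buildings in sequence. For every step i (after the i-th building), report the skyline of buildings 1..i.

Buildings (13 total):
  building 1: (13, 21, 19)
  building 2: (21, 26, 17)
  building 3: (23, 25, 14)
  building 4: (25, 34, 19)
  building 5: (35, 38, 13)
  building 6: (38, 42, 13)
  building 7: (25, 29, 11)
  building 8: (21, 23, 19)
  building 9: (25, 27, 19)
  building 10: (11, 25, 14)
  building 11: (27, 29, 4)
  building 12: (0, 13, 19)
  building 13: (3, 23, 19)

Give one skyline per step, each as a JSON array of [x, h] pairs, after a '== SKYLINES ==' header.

== SKYLINES ==
[[13,19],[21,0]]
[[13,19],[21,17],[26,0]]
[[13,19],[21,17],[26,0]]
[[13,19],[21,17],[25,19],[34,0]]
[[13,19],[21,17],[25,19],[34,0],[35,13],[38,0]]
[[13,19],[21,17],[25,19],[34,0],[35,13],[42,0]]
[[13,19],[21,17],[25,19],[34,0],[35,13],[42,0]]
[[13,19],[23,17],[25,19],[34,0],[35,13],[42,0]]
[[13,19],[23,17],[25,19],[34,0],[35,13],[42,0]]
[[11,14],[13,19],[23,17],[25,19],[34,0],[35,13],[42,0]]
[[11,14],[13,19],[23,17],[25,19],[34,0],[35,13],[42,0]]
[[0,19],[23,17],[25,19],[34,0],[35,13],[42,0]]
[[0,19],[23,17],[25,19],[34,0],[35,13],[42,0]]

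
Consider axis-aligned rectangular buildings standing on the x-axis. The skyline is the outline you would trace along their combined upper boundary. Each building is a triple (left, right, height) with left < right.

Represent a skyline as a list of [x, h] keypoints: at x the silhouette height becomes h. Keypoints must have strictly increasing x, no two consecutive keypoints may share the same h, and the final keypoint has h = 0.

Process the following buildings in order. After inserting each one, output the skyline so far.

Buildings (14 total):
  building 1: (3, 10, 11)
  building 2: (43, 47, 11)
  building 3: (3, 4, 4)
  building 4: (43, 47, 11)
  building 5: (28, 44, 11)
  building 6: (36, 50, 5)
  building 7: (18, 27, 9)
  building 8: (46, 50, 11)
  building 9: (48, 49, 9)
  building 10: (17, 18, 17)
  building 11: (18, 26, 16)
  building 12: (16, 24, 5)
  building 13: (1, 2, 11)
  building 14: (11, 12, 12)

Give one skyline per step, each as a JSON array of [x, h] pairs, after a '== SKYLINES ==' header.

== SKYLINES ==
[[3,11],[10,0]]
[[3,11],[10,0],[43,11],[47,0]]
[[3,11],[10,0],[43,11],[47,0]]
[[3,11],[10,0],[43,11],[47,0]]
[[3,11],[10,0],[28,11],[47,0]]
[[3,11],[10,0],[28,11],[47,5],[50,0]]
[[3,11],[10,0],[18,9],[27,0],[28,11],[47,5],[50,0]]
[[3,11],[10,0],[18,9],[27,0],[28,11],[50,0]]
[[3,11],[10,0],[18,9],[27,0],[28,11],[50,0]]
[[3,11],[10,0],[17,17],[18,9],[27,0],[28,11],[50,0]]
[[3,11],[10,0],[17,17],[18,16],[26,9],[27,0],[28,11],[50,0]]
[[3,11],[10,0],[16,5],[17,17],[18,16],[26,9],[27,0],[28,11],[50,0]]
[[1,11],[2,0],[3,11],[10,0],[16,5],[17,17],[18,16],[26,9],[27,0],[28,11],[50,0]]
[[1,11],[2,0],[3,11],[10,0],[11,12],[12,0],[16,5],[17,17],[18,16],[26,9],[27,0],[28,11],[50,0]]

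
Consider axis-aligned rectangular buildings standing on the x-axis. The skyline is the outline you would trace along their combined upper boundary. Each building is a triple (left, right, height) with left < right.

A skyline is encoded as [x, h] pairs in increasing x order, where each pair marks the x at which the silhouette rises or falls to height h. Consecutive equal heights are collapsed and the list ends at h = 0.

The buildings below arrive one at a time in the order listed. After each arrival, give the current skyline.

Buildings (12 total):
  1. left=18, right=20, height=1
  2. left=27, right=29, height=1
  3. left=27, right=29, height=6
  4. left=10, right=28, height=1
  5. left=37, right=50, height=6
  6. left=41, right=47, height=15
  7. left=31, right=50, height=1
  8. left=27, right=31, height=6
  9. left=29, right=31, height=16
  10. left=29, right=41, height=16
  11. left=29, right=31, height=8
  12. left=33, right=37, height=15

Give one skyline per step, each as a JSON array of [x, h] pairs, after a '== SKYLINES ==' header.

== SKYLINES ==
[[18,1],[20,0]]
[[18,1],[20,0],[27,1],[29,0]]
[[18,1],[20,0],[27,6],[29,0]]
[[10,1],[27,6],[29,0]]
[[10,1],[27,6],[29,0],[37,6],[50,0]]
[[10,1],[27,6],[29,0],[37,6],[41,15],[47,6],[50,0]]
[[10,1],[27,6],[29,0],[31,1],[37,6],[41,15],[47,6],[50,0]]
[[10,1],[27,6],[31,1],[37,6],[41,15],[47,6],[50,0]]
[[10,1],[27,6],[29,16],[31,1],[37,6],[41,15],[47,6],[50,0]]
[[10,1],[27,6],[29,16],[41,15],[47,6],[50,0]]
[[10,1],[27,6],[29,16],[41,15],[47,6],[50,0]]
[[10,1],[27,6],[29,16],[41,15],[47,6],[50,0]]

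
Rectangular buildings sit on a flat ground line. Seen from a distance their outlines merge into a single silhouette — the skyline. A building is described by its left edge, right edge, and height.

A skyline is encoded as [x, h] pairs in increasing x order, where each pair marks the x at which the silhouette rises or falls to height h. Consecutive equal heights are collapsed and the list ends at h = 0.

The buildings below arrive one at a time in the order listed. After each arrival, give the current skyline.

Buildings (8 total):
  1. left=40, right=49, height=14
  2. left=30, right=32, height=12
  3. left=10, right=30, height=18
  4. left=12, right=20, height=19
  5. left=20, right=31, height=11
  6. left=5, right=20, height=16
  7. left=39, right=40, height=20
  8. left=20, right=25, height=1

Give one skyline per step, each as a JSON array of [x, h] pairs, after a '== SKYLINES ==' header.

== SKYLINES ==
[[40,14],[49,0]]
[[30,12],[32,0],[40,14],[49,0]]
[[10,18],[30,12],[32,0],[40,14],[49,0]]
[[10,18],[12,19],[20,18],[30,12],[32,0],[40,14],[49,0]]
[[10,18],[12,19],[20,18],[30,12],[32,0],[40,14],[49,0]]
[[5,16],[10,18],[12,19],[20,18],[30,12],[32,0],[40,14],[49,0]]
[[5,16],[10,18],[12,19],[20,18],[30,12],[32,0],[39,20],[40,14],[49,0]]
[[5,16],[10,18],[12,19],[20,18],[30,12],[32,0],[39,20],[40,14],[49,0]]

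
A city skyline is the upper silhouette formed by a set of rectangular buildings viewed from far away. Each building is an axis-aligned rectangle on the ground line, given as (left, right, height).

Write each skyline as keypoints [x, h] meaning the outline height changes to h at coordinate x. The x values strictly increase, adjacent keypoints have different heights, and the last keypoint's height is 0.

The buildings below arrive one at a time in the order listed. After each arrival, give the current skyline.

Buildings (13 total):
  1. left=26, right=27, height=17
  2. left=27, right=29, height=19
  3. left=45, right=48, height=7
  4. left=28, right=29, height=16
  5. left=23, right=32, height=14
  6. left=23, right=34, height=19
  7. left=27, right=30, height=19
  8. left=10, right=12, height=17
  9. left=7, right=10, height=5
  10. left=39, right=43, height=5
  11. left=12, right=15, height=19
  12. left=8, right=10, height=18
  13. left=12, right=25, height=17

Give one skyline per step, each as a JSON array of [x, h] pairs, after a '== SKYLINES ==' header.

== SKYLINES ==
[[26,17],[27,0]]
[[26,17],[27,19],[29,0]]
[[26,17],[27,19],[29,0],[45,7],[48,0]]
[[26,17],[27,19],[29,0],[45,7],[48,0]]
[[23,14],[26,17],[27,19],[29,14],[32,0],[45,7],[48,0]]
[[23,19],[34,0],[45,7],[48,0]]
[[23,19],[34,0],[45,7],[48,0]]
[[10,17],[12,0],[23,19],[34,0],[45,7],[48,0]]
[[7,5],[10,17],[12,0],[23,19],[34,0],[45,7],[48,0]]
[[7,5],[10,17],[12,0],[23,19],[34,0],[39,5],[43,0],[45,7],[48,0]]
[[7,5],[10,17],[12,19],[15,0],[23,19],[34,0],[39,5],[43,0],[45,7],[48,0]]
[[7,5],[8,18],[10,17],[12,19],[15,0],[23,19],[34,0],[39,5],[43,0],[45,7],[48,0]]
[[7,5],[8,18],[10,17],[12,19],[15,17],[23,19],[34,0],[39,5],[43,0],[45,7],[48,0]]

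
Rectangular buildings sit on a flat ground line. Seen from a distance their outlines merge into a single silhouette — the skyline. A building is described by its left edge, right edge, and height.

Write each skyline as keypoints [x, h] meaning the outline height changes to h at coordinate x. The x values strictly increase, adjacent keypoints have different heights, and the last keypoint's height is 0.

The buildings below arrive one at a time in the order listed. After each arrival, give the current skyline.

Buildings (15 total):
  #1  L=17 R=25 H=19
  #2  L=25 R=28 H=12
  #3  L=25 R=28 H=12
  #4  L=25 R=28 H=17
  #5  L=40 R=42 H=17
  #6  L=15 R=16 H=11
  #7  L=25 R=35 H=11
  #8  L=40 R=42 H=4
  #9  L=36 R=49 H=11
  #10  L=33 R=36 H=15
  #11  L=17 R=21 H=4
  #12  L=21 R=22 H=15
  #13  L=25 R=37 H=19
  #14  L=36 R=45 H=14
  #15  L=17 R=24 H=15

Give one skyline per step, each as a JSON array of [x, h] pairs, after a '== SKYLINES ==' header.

== SKYLINES ==
[[17,19],[25,0]]
[[17,19],[25,12],[28,0]]
[[17,19],[25,12],[28,0]]
[[17,19],[25,17],[28,0]]
[[17,19],[25,17],[28,0],[40,17],[42,0]]
[[15,11],[16,0],[17,19],[25,17],[28,0],[40,17],[42,0]]
[[15,11],[16,0],[17,19],[25,17],[28,11],[35,0],[40,17],[42,0]]
[[15,11],[16,0],[17,19],[25,17],[28,11],[35,0],[40,17],[42,0]]
[[15,11],[16,0],[17,19],[25,17],[28,11],[35,0],[36,11],[40,17],[42,11],[49,0]]
[[15,11],[16,0],[17,19],[25,17],[28,11],[33,15],[36,11],[40,17],[42,11],[49,0]]
[[15,11],[16,0],[17,19],[25,17],[28,11],[33,15],[36,11],[40,17],[42,11],[49,0]]
[[15,11],[16,0],[17,19],[25,17],[28,11],[33,15],[36,11],[40,17],[42,11],[49,0]]
[[15,11],[16,0],[17,19],[37,11],[40,17],[42,11],[49,0]]
[[15,11],[16,0],[17,19],[37,14],[40,17],[42,14],[45,11],[49,0]]
[[15,11],[16,0],[17,19],[37,14],[40,17],[42,14],[45,11],[49,0]]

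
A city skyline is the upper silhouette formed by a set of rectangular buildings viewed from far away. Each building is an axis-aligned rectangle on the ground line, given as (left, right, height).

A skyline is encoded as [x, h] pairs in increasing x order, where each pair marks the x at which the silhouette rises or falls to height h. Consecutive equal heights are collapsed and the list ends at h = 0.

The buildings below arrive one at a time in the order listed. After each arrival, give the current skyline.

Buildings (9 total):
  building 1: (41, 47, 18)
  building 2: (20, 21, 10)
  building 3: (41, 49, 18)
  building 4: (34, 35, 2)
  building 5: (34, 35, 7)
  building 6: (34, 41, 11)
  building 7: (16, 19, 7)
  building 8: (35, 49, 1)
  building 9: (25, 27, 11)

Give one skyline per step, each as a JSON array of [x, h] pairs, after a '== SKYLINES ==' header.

== SKYLINES ==
[[41,18],[47,0]]
[[20,10],[21,0],[41,18],[47,0]]
[[20,10],[21,0],[41,18],[49,0]]
[[20,10],[21,0],[34,2],[35,0],[41,18],[49,0]]
[[20,10],[21,0],[34,7],[35,0],[41,18],[49,0]]
[[20,10],[21,0],[34,11],[41,18],[49,0]]
[[16,7],[19,0],[20,10],[21,0],[34,11],[41,18],[49,0]]
[[16,7],[19,0],[20,10],[21,0],[34,11],[41,18],[49,0]]
[[16,7],[19,0],[20,10],[21,0],[25,11],[27,0],[34,11],[41,18],[49,0]]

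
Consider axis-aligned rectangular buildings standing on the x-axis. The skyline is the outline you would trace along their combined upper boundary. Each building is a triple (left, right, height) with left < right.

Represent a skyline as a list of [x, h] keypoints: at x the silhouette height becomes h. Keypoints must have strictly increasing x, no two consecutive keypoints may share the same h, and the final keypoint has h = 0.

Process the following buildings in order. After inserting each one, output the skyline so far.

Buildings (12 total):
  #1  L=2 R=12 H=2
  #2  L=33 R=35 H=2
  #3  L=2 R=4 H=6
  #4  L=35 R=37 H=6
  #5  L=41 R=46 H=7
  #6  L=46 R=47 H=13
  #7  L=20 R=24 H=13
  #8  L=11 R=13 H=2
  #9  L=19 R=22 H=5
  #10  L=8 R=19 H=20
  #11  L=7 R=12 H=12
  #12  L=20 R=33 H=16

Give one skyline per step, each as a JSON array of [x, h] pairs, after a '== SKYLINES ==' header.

== SKYLINES ==
[[2,2],[12,0]]
[[2,2],[12,0],[33,2],[35,0]]
[[2,6],[4,2],[12,0],[33,2],[35,0]]
[[2,6],[4,2],[12,0],[33,2],[35,6],[37,0]]
[[2,6],[4,2],[12,0],[33,2],[35,6],[37,0],[41,7],[46,0]]
[[2,6],[4,2],[12,0],[33,2],[35,6],[37,0],[41,7],[46,13],[47,0]]
[[2,6],[4,2],[12,0],[20,13],[24,0],[33,2],[35,6],[37,0],[41,7],[46,13],[47,0]]
[[2,6],[4,2],[13,0],[20,13],[24,0],[33,2],[35,6],[37,0],[41,7],[46,13],[47,0]]
[[2,6],[4,2],[13,0],[19,5],[20,13],[24,0],[33,2],[35,6],[37,0],[41,7],[46,13],[47,0]]
[[2,6],[4,2],[8,20],[19,5],[20,13],[24,0],[33,2],[35,6],[37,0],[41,7],[46,13],[47,0]]
[[2,6],[4,2],[7,12],[8,20],[19,5],[20,13],[24,0],[33,2],[35,6],[37,0],[41,7],[46,13],[47,0]]
[[2,6],[4,2],[7,12],[8,20],[19,5],[20,16],[33,2],[35,6],[37,0],[41,7],[46,13],[47,0]]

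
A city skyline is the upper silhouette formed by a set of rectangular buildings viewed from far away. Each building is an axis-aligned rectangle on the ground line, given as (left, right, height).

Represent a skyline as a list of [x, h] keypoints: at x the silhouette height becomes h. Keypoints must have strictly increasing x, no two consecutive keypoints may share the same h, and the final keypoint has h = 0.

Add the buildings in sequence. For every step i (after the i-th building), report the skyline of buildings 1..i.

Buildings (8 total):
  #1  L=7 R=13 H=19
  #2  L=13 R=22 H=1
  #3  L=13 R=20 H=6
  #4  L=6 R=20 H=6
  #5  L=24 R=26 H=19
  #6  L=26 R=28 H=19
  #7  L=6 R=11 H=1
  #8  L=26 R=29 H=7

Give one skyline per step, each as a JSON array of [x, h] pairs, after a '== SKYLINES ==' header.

== SKYLINES ==
[[7,19],[13,0]]
[[7,19],[13,1],[22,0]]
[[7,19],[13,6],[20,1],[22,0]]
[[6,6],[7,19],[13,6],[20,1],[22,0]]
[[6,6],[7,19],[13,6],[20,1],[22,0],[24,19],[26,0]]
[[6,6],[7,19],[13,6],[20,1],[22,0],[24,19],[28,0]]
[[6,6],[7,19],[13,6],[20,1],[22,0],[24,19],[28,0]]
[[6,6],[7,19],[13,6],[20,1],[22,0],[24,19],[28,7],[29,0]]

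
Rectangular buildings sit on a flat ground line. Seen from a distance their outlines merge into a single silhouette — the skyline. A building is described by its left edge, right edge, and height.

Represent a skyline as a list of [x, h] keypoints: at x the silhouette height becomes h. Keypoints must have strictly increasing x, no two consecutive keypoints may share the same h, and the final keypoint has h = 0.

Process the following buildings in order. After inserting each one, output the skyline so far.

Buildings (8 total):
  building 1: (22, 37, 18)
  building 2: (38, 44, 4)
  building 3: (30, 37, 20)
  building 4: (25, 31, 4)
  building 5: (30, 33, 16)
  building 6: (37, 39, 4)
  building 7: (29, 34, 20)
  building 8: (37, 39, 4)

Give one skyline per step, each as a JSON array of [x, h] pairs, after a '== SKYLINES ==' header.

== SKYLINES ==
[[22,18],[37,0]]
[[22,18],[37,0],[38,4],[44,0]]
[[22,18],[30,20],[37,0],[38,4],[44,0]]
[[22,18],[30,20],[37,0],[38,4],[44,0]]
[[22,18],[30,20],[37,0],[38,4],[44,0]]
[[22,18],[30,20],[37,4],[44,0]]
[[22,18],[29,20],[37,4],[44,0]]
[[22,18],[29,20],[37,4],[44,0]]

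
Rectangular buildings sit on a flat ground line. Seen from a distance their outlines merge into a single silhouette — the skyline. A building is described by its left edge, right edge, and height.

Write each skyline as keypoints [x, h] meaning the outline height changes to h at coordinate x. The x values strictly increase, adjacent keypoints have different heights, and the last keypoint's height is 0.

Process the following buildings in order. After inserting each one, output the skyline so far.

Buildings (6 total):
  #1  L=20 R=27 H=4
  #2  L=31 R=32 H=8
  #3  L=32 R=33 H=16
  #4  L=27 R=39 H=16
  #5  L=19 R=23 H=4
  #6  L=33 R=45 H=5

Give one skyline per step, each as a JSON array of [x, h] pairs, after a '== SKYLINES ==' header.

== SKYLINES ==
[[20,4],[27,0]]
[[20,4],[27,0],[31,8],[32,0]]
[[20,4],[27,0],[31,8],[32,16],[33,0]]
[[20,4],[27,16],[39,0]]
[[19,4],[27,16],[39,0]]
[[19,4],[27,16],[39,5],[45,0]]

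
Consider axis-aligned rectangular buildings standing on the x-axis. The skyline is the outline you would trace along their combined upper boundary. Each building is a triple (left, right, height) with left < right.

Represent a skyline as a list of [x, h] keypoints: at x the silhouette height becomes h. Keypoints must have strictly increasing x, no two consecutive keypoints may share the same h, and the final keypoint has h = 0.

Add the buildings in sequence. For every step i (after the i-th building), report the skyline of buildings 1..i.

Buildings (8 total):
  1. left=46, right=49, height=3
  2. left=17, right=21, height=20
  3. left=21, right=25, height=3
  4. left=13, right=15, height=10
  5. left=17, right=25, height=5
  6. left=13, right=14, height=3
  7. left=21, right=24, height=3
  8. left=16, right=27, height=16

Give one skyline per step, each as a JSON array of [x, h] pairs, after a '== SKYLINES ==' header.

== SKYLINES ==
[[46,3],[49,0]]
[[17,20],[21,0],[46,3],[49,0]]
[[17,20],[21,3],[25,0],[46,3],[49,0]]
[[13,10],[15,0],[17,20],[21,3],[25,0],[46,3],[49,0]]
[[13,10],[15,0],[17,20],[21,5],[25,0],[46,3],[49,0]]
[[13,10],[15,0],[17,20],[21,5],[25,0],[46,3],[49,0]]
[[13,10],[15,0],[17,20],[21,5],[25,0],[46,3],[49,0]]
[[13,10],[15,0],[16,16],[17,20],[21,16],[27,0],[46,3],[49,0]]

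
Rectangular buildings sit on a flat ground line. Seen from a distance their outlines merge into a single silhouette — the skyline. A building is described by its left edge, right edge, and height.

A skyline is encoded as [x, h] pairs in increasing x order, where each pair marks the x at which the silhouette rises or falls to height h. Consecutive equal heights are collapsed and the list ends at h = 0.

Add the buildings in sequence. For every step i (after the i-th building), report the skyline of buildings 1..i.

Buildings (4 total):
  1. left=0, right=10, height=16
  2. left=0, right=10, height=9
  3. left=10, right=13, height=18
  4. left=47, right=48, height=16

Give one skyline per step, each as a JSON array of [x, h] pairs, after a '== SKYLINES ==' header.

== SKYLINES ==
[[0,16],[10,0]]
[[0,16],[10,0]]
[[0,16],[10,18],[13,0]]
[[0,16],[10,18],[13,0],[47,16],[48,0]]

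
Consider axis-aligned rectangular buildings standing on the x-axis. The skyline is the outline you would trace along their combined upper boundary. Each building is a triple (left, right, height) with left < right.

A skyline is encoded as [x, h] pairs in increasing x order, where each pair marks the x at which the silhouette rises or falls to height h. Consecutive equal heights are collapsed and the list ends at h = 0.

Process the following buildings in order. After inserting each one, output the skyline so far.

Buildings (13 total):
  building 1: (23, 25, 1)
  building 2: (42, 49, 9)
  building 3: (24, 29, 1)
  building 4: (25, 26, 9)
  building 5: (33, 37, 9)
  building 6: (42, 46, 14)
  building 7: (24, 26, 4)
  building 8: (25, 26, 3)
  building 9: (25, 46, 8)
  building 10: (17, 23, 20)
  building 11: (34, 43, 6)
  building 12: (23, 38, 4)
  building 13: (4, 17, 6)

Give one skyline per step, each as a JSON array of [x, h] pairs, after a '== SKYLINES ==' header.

== SKYLINES ==
[[23,1],[25,0]]
[[23,1],[25,0],[42,9],[49,0]]
[[23,1],[29,0],[42,9],[49,0]]
[[23,1],[25,9],[26,1],[29,0],[42,9],[49,0]]
[[23,1],[25,9],[26,1],[29,0],[33,9],[37,0],[42,9],[49,0]]
[[23,1],[25,9],[26,1],[29,0],[33,9],[37,0],[42,14],[46,9],[49,0]]
[[23,1],[24,4],[25,9],[26,1],[29,0],[33,9],[37,0],[42,14],[46,9],[49,0]]
[[23,1],[24,4],[25,9],[26,1],[29,0],[33,9],[37,0],[42,14],[46,9],[49,0]]
[[23,1],[24,4],[25,9],[26,8],[33,9],[37,8],[42,14],[46,9],[49,0]]
[[17,20],[23,1],[24,4],[25,9],[26,8],[33,9],[37,8],[42,14],[46,9],[49,0]]
[[17,20],[23,1],[24,4],[25,9],[26,8],[33,9],[37,8],[42,14],[46,9],[49,0]]
[[17,20],[23,4],[25,9],[26,8],[33,9],[37,8],[42,14],[46,9],[49,0]]
[[4,6],[17,20],[23,4],[25,9],[26,8],[33,9],[37,8],[42,14],[46,9],[49,0]]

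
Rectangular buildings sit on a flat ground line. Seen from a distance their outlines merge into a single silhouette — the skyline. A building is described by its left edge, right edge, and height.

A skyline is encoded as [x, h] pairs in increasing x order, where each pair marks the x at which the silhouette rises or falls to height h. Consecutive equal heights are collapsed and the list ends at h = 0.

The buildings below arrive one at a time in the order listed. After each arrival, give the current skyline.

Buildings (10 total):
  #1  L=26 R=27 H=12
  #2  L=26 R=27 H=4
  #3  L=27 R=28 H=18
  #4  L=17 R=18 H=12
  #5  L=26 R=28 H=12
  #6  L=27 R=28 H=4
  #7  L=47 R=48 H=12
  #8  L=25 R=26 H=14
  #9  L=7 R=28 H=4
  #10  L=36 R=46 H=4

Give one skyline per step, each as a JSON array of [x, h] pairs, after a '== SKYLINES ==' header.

== SKYLINES ==
[[26,12],[27,0]]
[[26,12],[27,0]]
[[26,12],[27,18],[28,0]]
[[17,12],[18,0],[26,12],[27,18],[28,0]]
[[17,12],[18,0],[26,12],[27,18],[28,0]]
[[17,12],[18,0],[26,12],[27,18],[28,0]]
[[17,12],[18,0],[26,12],[27,18],[28,0],[47,12],[48,0]]
[[17,12],[18,0],[25,14],[26,12],[27,18],[28,0],[47,12],[48,0]]
[[7,4],[17,12],[18,4],[25,14],[26,12],[27,18],[28,0],[47,12],[48,0]]
[[7,4],[17,12],[18,4],[25,14],[26,12],[27,18],[28,0],[36,4],[46,0],[47,12],[48,0]]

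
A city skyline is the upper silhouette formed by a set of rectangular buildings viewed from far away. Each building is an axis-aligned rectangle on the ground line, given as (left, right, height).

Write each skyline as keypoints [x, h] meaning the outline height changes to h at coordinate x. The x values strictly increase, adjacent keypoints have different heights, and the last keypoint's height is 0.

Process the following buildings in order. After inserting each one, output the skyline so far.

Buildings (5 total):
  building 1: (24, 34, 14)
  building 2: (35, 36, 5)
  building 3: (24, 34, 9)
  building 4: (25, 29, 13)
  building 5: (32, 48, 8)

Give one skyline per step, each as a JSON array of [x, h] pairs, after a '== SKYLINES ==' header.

== SKYLINES ==
[[24,14],[34,0]]
[[24,14],[34,0],[35,5],[36,0]]
[[24,14],[34,0],[35,5],[36,0]]
[[24,14],[34,0],[35,5],[36,0]]
[[24,14],[34,8],[48,0]]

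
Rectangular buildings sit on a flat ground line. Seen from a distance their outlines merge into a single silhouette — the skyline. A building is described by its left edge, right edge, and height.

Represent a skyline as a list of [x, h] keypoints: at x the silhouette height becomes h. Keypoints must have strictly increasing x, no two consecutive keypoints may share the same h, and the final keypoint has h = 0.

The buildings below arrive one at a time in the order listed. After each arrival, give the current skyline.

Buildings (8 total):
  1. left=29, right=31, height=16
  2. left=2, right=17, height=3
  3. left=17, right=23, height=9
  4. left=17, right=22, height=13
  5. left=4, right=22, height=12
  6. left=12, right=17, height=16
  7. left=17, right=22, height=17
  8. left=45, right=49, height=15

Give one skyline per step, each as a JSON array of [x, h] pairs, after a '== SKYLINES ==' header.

== SKYLINES ==
[[29,16],[31,0]]
[[2,3],[17,0],[29,16],[31,0]]
[[2,3],[17,9],[23,0],[29,16],[31,0]]
[[2,3],[17,13],[22,9],[23,0],[29,16],[31,0]]
[[2,3],[4,12],[17,13],[22,9],[23,0],[29,16],[31,0]]
[[2,3],[4,12],[12,16],[17,13],[22,9],[23,0],[29,16],[31,0]]
[[2,3],[4,12],[12,16],[17,17],[22,9],[23,0],[29,16],[31,0]]
[[2,3],[4,12],[12,16],[17,17],[22,9],[23,0],[29,16],[31,0],[45,15],[49,0]]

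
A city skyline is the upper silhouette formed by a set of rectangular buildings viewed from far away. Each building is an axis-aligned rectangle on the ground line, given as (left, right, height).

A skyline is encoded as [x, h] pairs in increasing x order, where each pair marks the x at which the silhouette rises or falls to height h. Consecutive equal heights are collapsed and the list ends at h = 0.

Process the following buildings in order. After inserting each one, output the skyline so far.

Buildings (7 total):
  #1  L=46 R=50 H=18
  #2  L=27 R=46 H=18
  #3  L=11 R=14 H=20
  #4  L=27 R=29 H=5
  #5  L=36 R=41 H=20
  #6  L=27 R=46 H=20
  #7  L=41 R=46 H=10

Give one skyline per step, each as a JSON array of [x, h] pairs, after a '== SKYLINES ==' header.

== SKYLINES ==
[[46,18],[50,0]]
[[27,18],[50,0]]
[[11,20],[14,0],[27,18],[50,0]]
[[11,20],[14,0],[27,18],[50,0]]
[[11,20],[14,0],[27,18],[36,20],[41,18],[50,0]]
[[11,20],[14,0],[27,20],[46,18],[50,0]]
[[11,20],[14,0],[27,20],[46,18],[50,0]]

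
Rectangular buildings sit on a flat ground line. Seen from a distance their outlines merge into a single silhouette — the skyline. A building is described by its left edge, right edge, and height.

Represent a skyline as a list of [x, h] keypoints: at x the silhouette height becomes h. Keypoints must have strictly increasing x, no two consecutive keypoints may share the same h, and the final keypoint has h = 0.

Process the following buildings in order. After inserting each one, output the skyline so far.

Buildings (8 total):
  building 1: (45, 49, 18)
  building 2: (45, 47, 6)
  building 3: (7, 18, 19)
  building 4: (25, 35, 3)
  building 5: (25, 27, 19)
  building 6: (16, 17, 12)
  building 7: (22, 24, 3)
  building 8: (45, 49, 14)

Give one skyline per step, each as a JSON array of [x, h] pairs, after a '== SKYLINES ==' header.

== SKYLINES ==
[[45,18],[49,0]]
[[45,18],[49,0]]
[[7,19],[18,0],[45,18],[49,0]]
[[7,19],[18,0],[25,3],[35,0],[45,18],[49,0]]
[[7,19],[18,0],[25,19],[27,3],[35,0],[45,18],[49,0]]
[[7,19],[18,0],[25,19],[27,3],[35,0],[45,18],[49,0]]
[[7,19],[18,0],[22,3],[24,0],[25,19],[27,3],[35,0],[45,18],[49,0]]
[[7,19],[18,0],[22,3],[24,0],[25,19],[27,3],[35,0],[45,18],[49,0]]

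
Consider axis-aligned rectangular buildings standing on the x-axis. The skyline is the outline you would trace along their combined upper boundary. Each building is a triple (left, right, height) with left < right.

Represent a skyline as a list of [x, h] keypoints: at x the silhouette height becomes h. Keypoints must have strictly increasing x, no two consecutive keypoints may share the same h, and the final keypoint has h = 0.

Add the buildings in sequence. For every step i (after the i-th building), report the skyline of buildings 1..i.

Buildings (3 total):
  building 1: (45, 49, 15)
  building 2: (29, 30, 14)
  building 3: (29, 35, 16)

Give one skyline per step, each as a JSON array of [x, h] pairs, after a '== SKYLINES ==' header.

== SKYLINES ==
[[45,15],[49,0]]
[[29,14],[30,0],[45,15],[49,0]]
[[29,16],[35,0],[45,15],[49,0]]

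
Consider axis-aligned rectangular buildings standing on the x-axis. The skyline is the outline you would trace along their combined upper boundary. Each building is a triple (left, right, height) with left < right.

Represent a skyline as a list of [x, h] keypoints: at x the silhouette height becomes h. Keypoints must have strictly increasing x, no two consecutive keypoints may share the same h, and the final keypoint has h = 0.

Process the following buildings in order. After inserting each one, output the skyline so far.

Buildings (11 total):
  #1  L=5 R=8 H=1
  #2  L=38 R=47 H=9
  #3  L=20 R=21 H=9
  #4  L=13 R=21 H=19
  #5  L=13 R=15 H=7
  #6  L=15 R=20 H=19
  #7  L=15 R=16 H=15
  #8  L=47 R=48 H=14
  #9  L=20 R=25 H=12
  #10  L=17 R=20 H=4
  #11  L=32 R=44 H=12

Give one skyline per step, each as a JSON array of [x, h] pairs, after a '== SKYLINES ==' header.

== SKYLINES ==
[[5,1],[8,0]]
[[5,1],[8,0],[38,9],[47,0]]
[[5,1],[8,0],[20,9],[21,0],[38,9],[47,0]]
[[5,1],[8,0],[13,19],[21,0],[38,9],[47,0]]
[[5,1],[8,0],[13,19],[21,0],[38,9],[47,0]]
[[5,1],[8,0],[13,19],[21,0],[38,9],[47,0]]
[[5,1],[8,0],[13,19],[21,0],[38,9],[47,0]]
[[5,1],[8,0],[13,19],[21,0],[38,9],[47,14],[48,0]]
[[5,1],[8,0],[13,19],[21,12],[25,0],[38,9],[47,14],[48,0]]
[[5,1],[8,0],[13,19],[21,12],[25,0],[38,9],[47,14],[48,0]]
[[5,1],[8,0],[13,19],[21,12],[25,0],[32,12],[44,9],[47,14],[48,0]]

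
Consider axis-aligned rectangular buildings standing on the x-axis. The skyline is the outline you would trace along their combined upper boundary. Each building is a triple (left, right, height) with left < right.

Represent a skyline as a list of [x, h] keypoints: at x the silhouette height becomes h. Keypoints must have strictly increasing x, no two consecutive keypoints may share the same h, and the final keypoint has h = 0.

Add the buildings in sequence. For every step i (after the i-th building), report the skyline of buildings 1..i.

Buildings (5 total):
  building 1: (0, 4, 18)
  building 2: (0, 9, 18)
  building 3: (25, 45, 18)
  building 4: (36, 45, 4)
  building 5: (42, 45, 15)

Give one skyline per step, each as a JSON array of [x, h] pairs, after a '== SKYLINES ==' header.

== SKYLINES ==
[[0,18],[4,0]]
[[0,18],[9,0]]
[[0,18],[9,0],[25,18],[45,0]]
[[0,18],[9,0],[25,18],[45,0]]
[[0,18],[9,0],[25,18],[45,0]]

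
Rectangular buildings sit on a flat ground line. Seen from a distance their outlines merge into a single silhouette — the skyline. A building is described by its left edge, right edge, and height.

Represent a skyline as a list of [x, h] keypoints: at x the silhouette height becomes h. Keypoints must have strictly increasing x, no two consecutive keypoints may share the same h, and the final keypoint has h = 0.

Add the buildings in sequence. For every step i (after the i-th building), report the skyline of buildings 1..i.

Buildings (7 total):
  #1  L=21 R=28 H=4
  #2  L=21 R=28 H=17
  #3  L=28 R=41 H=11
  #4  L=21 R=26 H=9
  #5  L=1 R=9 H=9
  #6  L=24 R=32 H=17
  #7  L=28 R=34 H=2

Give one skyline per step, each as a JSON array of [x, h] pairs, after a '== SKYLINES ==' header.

== SKYLINES ==
[[21,4],[28,0]]
[[21,17],[28,0]]
[[21,17],[28,11],[41,0]]
[[21,17],[28,11],[41,0]]
[[1,9],[9,0],[21,17],[28,11],[41,0]]
[[1,9],[9,0],[21,17],[32,11],[41,0]]
[[1,9],[9,0],[21,17],[32,11],[41,0]]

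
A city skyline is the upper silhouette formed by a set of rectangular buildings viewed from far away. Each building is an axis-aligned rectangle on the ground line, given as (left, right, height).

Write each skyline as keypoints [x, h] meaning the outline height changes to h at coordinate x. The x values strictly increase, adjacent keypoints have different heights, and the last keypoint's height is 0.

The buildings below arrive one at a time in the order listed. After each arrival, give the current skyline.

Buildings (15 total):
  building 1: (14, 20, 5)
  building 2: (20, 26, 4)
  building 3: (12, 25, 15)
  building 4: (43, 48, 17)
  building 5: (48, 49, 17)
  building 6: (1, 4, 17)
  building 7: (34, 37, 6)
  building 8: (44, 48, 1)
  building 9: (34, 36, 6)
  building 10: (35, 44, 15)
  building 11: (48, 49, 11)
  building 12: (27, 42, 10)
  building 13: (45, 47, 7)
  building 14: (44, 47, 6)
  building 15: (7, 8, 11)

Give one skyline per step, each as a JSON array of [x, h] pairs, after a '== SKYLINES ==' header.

== SKYLINES ==
[[14,5],[20,0]]
[[14,5],[20,4],[26,0]]
[[12,15],[25,4],[26,0]]
[[12,15],[25,4],[26,0],[43,17],[48,0]]
[[12,15],[25,4],[26,0],[43,17],[49,0]]
[[1,17],[4,0],[12,15],[25,4],[26,0],[43,17],[49,0]]
[[1,17],[4,0],[12,15],[25,4],[26,0],[34,6],[37,0],[43,17],[49,0]]
[[1,17],[4,0],[12,15],[25,4],[26,0],[34,6],[37,0],[43,17],[49,0]]
[[1,17],[4,0],[12,15],[25,4],[26,0],[34,6],[37,0],[43,17],[49,0]]
[[1,17],[4,0],[12,15],[25,4],[26,0],[34,6],[35,15],[43,17],[49,0]]
[[1,17],[4,0],[12,15],[25,4],[26,0],[34,6],[35,15],[43,17],[49,0]]
[[1,17],[4,0],[12,15],[25,4],[26,0],[27,10],[35,15],[43,17],[49,0]]
[[1,17],[4,0],[12,15],[25,4],[26,0],[27,10],[35,15],[43,17],[49,0]]
[[1,17],[4,0],[12,15],[25,4],[26,0],[27,10],[35,15],[43,17],[49,0]]
[[1,17],[4,0],[7,11],[8,0],[12,15],[25,4],[26,0],[27,10],[35,15],[43,17],[49,0]]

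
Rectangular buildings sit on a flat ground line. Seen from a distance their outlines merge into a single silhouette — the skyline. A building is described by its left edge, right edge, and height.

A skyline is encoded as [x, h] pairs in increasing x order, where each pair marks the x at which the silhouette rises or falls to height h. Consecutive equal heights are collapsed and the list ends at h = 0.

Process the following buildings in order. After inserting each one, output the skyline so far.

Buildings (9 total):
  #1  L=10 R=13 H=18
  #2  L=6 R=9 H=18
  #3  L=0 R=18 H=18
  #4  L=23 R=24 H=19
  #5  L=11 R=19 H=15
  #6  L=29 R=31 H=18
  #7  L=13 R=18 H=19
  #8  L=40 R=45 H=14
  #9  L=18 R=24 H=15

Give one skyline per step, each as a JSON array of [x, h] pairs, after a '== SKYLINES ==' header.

== SKYLINES ==
[[10,18],[13,0]]
[[6,18],[9,0],[10,18],[13,0]]
[[0,18],[18,0]]
[[0,18],[18,0],[23,19],[24,0]]
[[0,18],[18,15],[19,0],[23,19],[24,0]]
[[0,18],[18,15],[19,0],[23,19],[24,0],[29,18],[31,0]]
[[0,18],[13,19],[18,15],[19,0],[23,19],[24,0],[29,18],[31,0]]
[[0,18],[13,19],[18,15],[19,0],[23,19],[24,0],[29,18],[31,0],[40,14],[45,0]]
[[0,18],[13,19],[18,15],[23,19],[24,0],[29,18],[31,0],[40,14],[45,0]]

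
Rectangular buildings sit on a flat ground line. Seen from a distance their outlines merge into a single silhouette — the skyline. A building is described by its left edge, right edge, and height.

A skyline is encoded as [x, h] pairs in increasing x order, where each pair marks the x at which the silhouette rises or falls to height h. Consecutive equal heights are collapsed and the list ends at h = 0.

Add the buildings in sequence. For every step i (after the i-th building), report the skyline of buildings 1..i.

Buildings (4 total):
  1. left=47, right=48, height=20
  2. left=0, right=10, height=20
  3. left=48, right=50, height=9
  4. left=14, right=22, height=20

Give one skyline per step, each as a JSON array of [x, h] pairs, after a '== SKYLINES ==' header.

== SKYLINES ==
[[47,20],[48,0]]
[[0,20],[10,0],[47,20],[48,0]]
[[0,20],[10,0],[47,20],[48,9],[50,0]]
[[0,20],[10,0],[14,20],[22,0],[47,20],[48,9],[50,0]]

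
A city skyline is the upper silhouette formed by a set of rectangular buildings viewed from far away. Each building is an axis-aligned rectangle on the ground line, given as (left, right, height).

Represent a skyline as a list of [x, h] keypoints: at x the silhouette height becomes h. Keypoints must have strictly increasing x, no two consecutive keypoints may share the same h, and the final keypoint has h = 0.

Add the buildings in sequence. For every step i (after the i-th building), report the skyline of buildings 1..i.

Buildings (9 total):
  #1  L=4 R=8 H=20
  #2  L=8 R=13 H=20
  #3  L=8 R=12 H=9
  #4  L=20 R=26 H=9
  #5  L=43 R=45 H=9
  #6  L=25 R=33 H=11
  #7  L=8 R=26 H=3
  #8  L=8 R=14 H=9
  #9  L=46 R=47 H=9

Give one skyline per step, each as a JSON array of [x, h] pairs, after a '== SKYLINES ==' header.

== SKYLINES ==
[[4,20],[8,0]]
[[4,20],[13,0]]
[[4,20],[13,0]]
[[4,20],[13,0],[20,9],[26,0]]
[[4,20],[13,0],[20,9],[26,0],[43,9],[45,0]]
[[4,20],[13,0],[20,9],[25,11],[33,0],[43,9],[45,0]]
[[4,20],[13,3],[20,9],[25,11],[33,0],[43,9],[45,0]]
[[4,20],[13,9],[14,3],[20,9],[25,11],[33,0],[43,9],[45,0]]
[[4,20],[13,9],[14,3],[20,9],[25,11],[33,0],[43,9],[45,0],[46,9],[47,0]]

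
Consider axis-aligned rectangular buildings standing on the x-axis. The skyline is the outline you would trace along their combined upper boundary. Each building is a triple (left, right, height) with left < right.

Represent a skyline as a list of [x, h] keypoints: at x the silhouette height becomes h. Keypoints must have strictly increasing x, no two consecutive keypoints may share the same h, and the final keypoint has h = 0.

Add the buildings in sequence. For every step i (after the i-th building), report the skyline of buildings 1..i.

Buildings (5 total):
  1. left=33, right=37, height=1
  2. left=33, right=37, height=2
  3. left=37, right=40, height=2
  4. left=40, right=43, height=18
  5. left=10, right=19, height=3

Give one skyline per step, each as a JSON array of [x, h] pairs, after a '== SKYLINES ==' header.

== SKYLINES ==
[[33,1],[37,0]]
[[33,2],[37,0]]
[[33,2],[40,0]]
[[33,2],[40,18],[43,0]]
[[10,3],[19,0],[33,2],[40,18],[43,0]]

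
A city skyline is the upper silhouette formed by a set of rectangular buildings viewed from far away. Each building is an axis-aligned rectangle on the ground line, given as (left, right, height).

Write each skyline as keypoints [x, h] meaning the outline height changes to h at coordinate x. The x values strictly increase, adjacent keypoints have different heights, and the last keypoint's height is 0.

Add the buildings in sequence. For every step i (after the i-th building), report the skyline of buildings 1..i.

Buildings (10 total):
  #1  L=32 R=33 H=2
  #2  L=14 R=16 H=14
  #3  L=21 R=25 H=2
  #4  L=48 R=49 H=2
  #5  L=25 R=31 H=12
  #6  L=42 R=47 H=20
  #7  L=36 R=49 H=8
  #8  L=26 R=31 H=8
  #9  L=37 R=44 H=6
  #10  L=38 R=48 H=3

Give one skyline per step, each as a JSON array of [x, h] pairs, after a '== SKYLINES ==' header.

== SKYLINES ==
[[32,2],[33,0]]
[[14,14],[16,0],[32,2],[33,0]]
[[14,14],[16,0],[21,2],[25,0],[32,2],[33,0]]
[[14,14],[16,0],[21,2],[25,0],[32,2],[33,0],[48,2],[49,0]]
[[14,14],[16,0],[21,2],[25,12],[31,0],[32,2],[33,0],[48,2],[49,0]]
[[14,14],[16,0],[21,2],[25,12],[31,0],[32,2],[33,0],[42,20],[47,0],[48,2],[49,0]]
[[14,14],[16,0],[21,2],[25,12],[31,0],[32,2],[33,0],[36,8],[42,20],[47,8],[49,0]]
[[14,14],[16,0],[21,2],[25,12],[31,0],[32,2],[33,0],[36,8],[42,20],[47,8],[49,0]]
[[14,14],[16,0],[21,2],[25,12],[31,0],[32,2],[33,0],[36,8],[42,20],[47,8],[49,0]]
[[14,14],[16,0],[21,2],[25,12],[31,0],[32,2],[33,0],[36,8],[42,20],[47,8],[49,0]]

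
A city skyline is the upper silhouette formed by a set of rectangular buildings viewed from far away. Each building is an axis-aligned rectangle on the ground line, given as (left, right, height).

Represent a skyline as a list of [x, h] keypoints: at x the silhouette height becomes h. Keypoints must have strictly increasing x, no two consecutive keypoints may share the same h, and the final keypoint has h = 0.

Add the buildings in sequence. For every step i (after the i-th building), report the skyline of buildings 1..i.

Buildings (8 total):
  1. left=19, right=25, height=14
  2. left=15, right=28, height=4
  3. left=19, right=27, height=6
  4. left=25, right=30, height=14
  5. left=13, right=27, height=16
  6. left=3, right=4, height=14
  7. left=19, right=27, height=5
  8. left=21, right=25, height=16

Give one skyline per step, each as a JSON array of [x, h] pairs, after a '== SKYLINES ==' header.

== SKYLINES ==
[[19,14],[25,0]]
[[15,4],[19,14],[25,4],[28,0]]
[[15,4],[19,14],[25,6],[27,4],[28,0]]
[[15,4],[19,14],[30,0]]
[[13,16],[27,14],[30,0]]
[[3,14],[4,0],[13,16],[27,14],[30,0]]
[[3,14],[4,0],[13,16],[27,14],[30,0]]
[[3,14],[4,0],[13,16],[27,14],[30,0]]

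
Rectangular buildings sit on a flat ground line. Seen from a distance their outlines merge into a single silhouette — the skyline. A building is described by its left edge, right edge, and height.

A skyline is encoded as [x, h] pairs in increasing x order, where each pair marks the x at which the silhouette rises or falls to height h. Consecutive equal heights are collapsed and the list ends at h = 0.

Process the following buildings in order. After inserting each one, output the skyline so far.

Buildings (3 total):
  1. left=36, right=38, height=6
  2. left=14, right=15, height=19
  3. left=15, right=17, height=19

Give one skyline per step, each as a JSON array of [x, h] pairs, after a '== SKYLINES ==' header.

== SKYLINES ==
[[36,6],[38,0]]
[[14,19],[15,0],[36,6],[38,0]]
[[14,19],[17,0],[36,6],[38,0]]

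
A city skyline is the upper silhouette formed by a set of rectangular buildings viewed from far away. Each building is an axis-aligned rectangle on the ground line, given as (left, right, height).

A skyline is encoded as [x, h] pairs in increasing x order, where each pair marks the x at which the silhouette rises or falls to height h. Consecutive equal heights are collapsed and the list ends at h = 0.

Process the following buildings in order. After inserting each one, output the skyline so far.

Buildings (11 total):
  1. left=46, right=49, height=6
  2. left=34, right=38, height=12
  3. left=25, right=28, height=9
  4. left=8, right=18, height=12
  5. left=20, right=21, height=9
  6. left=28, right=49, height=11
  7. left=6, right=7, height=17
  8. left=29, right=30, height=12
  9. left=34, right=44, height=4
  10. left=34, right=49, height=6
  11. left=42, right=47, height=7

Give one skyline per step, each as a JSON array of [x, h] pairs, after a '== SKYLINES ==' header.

== SKYLINES ==
[[46,6],[49,0]]
[[34,12],[38,0],[46,6],[49,0]]
[[25,9],[28,0],[34,12],[38,0],[46,6],[49,0]]
[[8,12],[18,0],[25,9],[28,0],[34,12],[38,0],[46,6],[49,0]]
[[8,12],[18,0],[20,9],[21,0],[25,9],[28,0],[34,12],[38,0],[46,6],[49,0]]
[[8,12],[18,0],[20,9],[21,0],[25,9],[28,11],[34,12],[38,11],[49,0]]
[[6,17],[7,0],[8,12],[18,0],[20,9],[21,0],[25,9],[28,11],[34,12],[38,11],[49,0]]
[[6,17],[7,0],[8,12],[18,0],[20,9],[21,0],[25,9],[28,11],[29,12],[30,11],[34,12],[38,11],[49,0]]
[[6,17],[7,0],[8,12],[18,0],[20,9],[21,0],[25,9],[28,11],[29,12],[30,11],[34,12],[38,11],[49,0]]
[[6,17],[7,0],[8,12],[18,0],[20,9],[21,0],[25,9],[28,11],[29,12],[30,11],[34,12],[38,11],[49,0]]
[[6,17],[7,0],[8,12],[18,0],[20,9],[21,0],[25,9],[28,11],[29,12],[30,11],[34,12],[38,11],[49,0]]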